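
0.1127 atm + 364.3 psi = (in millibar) 2.523e+04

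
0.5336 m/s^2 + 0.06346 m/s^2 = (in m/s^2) 0.5971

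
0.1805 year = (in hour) 1581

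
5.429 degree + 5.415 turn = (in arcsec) 7.037e+06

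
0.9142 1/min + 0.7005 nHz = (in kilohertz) 1.524e-05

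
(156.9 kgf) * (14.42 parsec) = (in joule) 6.846e+20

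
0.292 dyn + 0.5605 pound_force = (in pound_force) 0.5605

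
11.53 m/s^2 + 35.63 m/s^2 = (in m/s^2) 47.16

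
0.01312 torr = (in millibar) 0.01749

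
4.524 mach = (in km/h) 5546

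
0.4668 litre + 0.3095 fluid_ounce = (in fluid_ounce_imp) 16.75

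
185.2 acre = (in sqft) 8.067e+06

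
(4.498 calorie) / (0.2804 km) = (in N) 0.06712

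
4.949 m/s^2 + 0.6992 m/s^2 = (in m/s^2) 5.648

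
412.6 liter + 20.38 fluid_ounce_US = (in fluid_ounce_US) 1.397e+04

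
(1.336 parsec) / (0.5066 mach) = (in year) 7.578e+06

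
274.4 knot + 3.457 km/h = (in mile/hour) 317.9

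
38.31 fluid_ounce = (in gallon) 0.2993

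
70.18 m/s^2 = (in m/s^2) 70.18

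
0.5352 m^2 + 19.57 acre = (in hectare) 7.92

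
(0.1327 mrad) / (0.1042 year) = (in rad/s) 4.038e-11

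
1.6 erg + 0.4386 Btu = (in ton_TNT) 1.106e-07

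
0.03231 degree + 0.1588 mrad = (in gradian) 0.04601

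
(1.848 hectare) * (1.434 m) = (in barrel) 1.667e+05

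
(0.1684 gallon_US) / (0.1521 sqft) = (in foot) 0.148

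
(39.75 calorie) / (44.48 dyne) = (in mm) 3.739e+08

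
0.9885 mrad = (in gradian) 0.06293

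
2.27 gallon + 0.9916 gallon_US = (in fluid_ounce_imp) 434.5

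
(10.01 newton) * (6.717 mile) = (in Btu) 102.6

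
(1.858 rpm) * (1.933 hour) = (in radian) 1354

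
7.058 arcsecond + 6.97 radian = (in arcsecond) 1.438e+06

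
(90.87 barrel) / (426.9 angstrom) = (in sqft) 3.643e+09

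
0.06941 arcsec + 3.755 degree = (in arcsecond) 1.352e+04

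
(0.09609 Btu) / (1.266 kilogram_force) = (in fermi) 8.166e+15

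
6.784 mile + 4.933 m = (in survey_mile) 6.787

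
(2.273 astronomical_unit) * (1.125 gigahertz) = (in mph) 8.557e+20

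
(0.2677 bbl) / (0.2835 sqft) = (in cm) 161.6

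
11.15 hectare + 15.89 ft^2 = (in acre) 27.55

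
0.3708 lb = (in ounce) 5.933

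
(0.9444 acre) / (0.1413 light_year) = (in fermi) 2859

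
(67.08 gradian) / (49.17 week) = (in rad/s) 3.543e-08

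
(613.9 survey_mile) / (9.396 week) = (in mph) 0.3889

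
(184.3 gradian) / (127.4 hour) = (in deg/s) 0.0003617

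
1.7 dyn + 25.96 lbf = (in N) 115.5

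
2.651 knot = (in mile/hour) 3.051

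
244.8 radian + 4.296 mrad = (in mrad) 2.448e+05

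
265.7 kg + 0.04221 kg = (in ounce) 9374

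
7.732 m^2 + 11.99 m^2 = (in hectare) 0.001972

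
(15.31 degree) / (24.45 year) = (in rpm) 3.309e-09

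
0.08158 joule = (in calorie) 0.0195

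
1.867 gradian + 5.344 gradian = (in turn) 0.01803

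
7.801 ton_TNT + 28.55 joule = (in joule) 3.264e+10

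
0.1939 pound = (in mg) 8.795e+04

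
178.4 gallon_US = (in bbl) 4.248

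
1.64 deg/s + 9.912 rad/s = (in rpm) 94.93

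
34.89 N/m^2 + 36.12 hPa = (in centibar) 3.647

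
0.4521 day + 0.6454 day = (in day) 1.097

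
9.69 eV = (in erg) 1.553e-11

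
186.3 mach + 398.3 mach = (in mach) 584.6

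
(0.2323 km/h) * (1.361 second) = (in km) 8.782e-05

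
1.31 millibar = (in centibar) 0.131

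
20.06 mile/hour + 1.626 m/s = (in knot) 20.59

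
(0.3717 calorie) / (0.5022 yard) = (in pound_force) 0.7614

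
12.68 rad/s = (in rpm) 121.1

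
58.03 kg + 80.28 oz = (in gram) 6.031e+04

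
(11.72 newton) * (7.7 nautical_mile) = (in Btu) 158.4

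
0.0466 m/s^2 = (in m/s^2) 0.0466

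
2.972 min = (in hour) 0.04953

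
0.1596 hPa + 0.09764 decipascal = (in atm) 0.0001576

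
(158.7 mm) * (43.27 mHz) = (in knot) 0.01335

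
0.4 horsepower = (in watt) 298.3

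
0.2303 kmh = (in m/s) 0.06397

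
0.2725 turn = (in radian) 1.712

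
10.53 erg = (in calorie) 2.517e-07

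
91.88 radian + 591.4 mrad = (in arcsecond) 1.907e+07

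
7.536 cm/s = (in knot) 0.1465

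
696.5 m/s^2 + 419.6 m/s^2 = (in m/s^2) 1116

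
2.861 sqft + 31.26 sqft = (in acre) 0.0007833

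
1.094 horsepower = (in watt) 815.8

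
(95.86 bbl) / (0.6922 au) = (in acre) 3.637e-14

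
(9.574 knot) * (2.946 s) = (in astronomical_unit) 9.699e-11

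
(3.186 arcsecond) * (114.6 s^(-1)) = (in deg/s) 0.1014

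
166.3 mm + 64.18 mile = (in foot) 3.389e+05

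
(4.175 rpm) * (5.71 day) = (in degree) 1.236e+07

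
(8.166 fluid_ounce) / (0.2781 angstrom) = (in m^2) 8.684e+06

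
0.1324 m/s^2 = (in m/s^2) 0.1324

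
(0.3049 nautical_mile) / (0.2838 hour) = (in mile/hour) 1.236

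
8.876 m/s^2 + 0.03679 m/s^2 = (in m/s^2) 8.913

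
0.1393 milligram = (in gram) 0.0001393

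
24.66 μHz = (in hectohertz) 2.466e-07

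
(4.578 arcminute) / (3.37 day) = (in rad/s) 4.574e-09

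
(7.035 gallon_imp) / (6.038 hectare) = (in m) 5.297e-07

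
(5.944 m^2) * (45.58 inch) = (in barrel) 43.28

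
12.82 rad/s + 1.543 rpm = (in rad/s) 12.98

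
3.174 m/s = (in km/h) 11.43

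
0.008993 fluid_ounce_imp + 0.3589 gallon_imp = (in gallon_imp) 0.359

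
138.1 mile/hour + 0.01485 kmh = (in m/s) 61.74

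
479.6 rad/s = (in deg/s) 2.748e+04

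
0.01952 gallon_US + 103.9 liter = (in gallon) 27.47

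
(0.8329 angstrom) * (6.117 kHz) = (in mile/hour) 1.14e-06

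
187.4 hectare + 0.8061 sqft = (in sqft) 2.017e+07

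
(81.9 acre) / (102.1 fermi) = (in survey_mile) 2.017e+15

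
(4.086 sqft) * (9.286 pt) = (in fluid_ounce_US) 42.05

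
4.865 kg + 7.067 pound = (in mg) 8.071e+06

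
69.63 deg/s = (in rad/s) 1.215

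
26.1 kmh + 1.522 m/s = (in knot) 17.05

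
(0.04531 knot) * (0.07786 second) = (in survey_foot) 0.005954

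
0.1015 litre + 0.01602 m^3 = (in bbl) 0.1014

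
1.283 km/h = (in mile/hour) 0.7972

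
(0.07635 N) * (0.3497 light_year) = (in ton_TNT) 6.037e+04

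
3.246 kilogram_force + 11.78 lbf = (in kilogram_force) 8.589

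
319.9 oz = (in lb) 19.99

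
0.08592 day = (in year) 0.0002354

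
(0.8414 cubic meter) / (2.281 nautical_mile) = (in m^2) 0.0001992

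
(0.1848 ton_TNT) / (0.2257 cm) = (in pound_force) 7.702e+10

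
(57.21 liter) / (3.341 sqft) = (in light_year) 1.948e-17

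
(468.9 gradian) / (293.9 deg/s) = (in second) 1.436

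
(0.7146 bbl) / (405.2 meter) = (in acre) 6.928e-08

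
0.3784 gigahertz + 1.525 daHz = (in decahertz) 3.784e+07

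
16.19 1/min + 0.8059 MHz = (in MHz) 0.8059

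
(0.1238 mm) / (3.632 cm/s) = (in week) 5.636e-09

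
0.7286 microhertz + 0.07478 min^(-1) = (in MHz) 1.247e-09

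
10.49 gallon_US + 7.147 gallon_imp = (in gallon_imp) 15.88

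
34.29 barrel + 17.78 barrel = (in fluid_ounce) 2.799e+05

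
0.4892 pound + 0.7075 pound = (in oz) 19.15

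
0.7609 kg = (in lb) 1.677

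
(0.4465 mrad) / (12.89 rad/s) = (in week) 5.727e-11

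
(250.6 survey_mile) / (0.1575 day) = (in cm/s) 2964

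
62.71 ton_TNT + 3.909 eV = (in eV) 1.638e+30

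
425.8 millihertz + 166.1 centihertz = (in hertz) 2.087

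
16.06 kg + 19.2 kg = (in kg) 35.26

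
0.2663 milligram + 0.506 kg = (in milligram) 5.06e+05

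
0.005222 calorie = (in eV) 1.364e+17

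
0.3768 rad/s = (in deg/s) 21.59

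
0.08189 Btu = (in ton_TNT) 2.065e-08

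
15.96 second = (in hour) 0.004433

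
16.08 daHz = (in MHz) 0.0001608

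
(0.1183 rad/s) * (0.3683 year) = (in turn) 2.187e+05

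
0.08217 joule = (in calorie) 0.01964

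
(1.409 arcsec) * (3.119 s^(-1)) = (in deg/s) 0.001221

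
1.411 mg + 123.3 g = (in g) 123.3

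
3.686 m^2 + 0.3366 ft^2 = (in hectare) 0.0003717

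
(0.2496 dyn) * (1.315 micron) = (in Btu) 3.111e-15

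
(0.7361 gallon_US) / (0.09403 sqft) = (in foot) 1.046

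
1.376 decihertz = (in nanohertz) 1.376e+08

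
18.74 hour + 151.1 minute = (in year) 0.002427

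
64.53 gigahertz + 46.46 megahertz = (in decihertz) 6.458e+11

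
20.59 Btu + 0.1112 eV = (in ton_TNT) 5.192e-06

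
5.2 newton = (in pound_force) 1.169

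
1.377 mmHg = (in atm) 0.001812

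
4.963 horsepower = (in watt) 3701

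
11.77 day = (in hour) 282.5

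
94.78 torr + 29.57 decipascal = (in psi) 1.833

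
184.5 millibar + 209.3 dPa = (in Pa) 1.847e+04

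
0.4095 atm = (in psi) 6.018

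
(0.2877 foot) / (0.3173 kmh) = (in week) 1.645e-06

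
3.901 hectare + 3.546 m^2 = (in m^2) 3.901e+04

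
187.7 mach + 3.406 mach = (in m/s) 6.507e+04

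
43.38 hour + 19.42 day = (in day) 21.23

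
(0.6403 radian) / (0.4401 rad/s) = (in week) 2.406e-06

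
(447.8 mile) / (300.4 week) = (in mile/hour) 0.008873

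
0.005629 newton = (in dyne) 562.9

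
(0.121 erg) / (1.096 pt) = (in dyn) 3.129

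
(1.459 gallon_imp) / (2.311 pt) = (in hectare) 0.0008136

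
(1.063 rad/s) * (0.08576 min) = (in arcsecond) 1.128e+06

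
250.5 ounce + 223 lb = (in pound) 238.7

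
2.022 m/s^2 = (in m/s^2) 2.022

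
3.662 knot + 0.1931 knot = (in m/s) 1.983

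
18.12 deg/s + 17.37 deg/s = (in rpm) 5.915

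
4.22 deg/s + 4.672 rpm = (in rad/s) 0.5629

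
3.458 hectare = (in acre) 8.545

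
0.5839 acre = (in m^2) 2363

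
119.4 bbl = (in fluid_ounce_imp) 6.681e+05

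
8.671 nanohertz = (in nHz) 8.671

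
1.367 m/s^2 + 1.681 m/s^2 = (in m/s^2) 3.048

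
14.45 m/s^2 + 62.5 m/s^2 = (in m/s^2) 76.95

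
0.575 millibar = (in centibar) 0.0575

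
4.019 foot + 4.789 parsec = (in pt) 4.189e+20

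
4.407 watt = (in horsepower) 0.00591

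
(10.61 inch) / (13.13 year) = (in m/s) 6.508e-10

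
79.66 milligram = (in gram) 0.07966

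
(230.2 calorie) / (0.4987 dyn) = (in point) 5.475e+11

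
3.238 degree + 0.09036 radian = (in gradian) 9.35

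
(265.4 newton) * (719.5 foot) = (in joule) 5.82e+04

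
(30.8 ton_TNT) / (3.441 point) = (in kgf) 1.083e+13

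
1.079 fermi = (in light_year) 1.141e-31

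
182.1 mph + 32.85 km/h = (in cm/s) 9053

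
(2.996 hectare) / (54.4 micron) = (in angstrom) 5.507e+18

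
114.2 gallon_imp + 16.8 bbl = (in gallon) 842.7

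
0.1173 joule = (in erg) 1.173e+06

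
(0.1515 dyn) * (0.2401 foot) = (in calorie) 2.65e-08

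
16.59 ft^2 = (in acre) 0.0003809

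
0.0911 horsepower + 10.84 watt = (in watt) 78.77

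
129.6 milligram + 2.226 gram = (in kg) 0.002356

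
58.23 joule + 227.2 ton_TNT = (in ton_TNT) 227.2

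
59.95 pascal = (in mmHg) 0.4497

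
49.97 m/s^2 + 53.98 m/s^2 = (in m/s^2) 103.9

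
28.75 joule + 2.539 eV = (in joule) 28.75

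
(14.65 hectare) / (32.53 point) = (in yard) 1.396e+07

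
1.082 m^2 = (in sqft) 11.65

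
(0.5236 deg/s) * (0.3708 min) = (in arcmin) 698.9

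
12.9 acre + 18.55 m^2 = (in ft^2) 5.621e+05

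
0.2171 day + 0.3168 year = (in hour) 2780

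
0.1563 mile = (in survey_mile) 0.1563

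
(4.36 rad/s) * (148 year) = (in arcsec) 4.197e+15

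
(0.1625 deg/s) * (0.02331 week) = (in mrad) 3.998e+04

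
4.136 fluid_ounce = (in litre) 0.1223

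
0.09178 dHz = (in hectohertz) 9.178e-05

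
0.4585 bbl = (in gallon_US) 19.26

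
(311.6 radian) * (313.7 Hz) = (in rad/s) 9.775e+04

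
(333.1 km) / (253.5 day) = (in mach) 4.466e-05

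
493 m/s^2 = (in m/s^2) 493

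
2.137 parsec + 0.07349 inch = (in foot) 2.163e+17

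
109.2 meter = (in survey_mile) 0.06785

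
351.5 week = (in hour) 5.905e+04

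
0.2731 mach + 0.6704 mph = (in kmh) 335.8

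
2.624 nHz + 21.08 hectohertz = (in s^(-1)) 2108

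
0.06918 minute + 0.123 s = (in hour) 0.001187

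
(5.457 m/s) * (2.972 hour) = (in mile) 36.28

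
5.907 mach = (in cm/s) 2.011e+05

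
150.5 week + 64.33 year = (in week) 3505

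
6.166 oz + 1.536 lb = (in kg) 0.8715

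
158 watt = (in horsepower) 0.2119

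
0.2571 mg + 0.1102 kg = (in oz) 3.887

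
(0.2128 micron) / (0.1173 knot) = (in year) 1.118e-13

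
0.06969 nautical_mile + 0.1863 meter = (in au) 8.64e-10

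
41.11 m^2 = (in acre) 0.01016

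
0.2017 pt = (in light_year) 7.521e-21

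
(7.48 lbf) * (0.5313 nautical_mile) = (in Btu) 31.03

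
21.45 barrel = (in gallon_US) 900.9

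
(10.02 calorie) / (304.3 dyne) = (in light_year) 1.456e-12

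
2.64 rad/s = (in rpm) 25.21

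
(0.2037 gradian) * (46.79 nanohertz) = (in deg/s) 8.578e-09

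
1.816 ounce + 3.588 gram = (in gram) 55.07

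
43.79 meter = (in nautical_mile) 0.02364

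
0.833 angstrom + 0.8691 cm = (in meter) 0.008691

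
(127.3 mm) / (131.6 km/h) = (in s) 0.003482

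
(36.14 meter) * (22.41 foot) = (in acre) 0.061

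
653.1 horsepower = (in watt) 4.87e+05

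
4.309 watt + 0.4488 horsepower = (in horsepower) 0.4546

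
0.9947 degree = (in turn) 0.002763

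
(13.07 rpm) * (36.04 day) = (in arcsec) 8.791e+11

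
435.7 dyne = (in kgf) 0.0004443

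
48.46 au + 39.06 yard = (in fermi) 7.25e+27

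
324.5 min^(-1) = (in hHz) 0.05408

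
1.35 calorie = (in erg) 5.648e+07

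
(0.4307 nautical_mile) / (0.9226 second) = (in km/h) 3112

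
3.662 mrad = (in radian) 0.003662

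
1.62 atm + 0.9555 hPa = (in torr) 1232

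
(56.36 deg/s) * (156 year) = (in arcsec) 9.982e+14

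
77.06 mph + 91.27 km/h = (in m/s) 59.8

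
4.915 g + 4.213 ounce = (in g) 124.4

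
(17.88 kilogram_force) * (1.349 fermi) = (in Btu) 2.242e-16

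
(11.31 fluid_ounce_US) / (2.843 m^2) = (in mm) 0.1176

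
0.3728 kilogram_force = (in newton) 3.656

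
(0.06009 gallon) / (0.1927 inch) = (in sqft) 0.5002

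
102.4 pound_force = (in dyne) 4.555e+07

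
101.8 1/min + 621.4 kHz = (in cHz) 6.214e+07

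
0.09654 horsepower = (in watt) 71.99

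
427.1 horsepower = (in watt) 3.185e+05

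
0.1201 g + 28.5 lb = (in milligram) 1.293e+07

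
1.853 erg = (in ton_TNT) 4.429e-17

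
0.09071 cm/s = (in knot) 0.001763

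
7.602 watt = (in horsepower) 0.01019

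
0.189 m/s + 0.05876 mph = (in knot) 0.4184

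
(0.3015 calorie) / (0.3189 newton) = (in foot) 12.98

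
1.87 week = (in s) 1.131e+06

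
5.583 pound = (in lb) 5.583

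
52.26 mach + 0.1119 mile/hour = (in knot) 3.459e+04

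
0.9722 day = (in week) 0.1389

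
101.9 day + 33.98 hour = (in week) 14.76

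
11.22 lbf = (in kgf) 5.089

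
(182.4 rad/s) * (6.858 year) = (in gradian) 2.511e+12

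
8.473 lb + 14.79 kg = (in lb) 41.08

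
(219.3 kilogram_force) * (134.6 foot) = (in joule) 8.823e+04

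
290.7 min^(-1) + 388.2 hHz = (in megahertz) 0.03882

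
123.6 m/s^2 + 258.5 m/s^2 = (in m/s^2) 382.1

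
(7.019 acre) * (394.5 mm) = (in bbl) 7.048e+04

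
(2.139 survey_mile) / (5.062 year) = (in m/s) 2.156e-05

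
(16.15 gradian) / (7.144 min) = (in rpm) 0.005652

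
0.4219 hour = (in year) 4.816e-05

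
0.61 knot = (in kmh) 1.13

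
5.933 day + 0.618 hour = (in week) 0.8512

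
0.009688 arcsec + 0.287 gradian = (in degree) 0.2583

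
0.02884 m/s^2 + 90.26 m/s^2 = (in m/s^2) 90.29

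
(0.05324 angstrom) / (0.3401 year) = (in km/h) 1.787e-18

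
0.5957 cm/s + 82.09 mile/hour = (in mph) 82.1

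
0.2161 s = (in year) 6.852e-09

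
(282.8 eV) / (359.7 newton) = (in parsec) 4.082e-36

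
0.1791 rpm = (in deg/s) 1.075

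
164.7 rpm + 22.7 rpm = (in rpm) 187.4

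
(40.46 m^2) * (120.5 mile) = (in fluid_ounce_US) 2.653e+11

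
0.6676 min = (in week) 6.623e-05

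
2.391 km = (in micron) 2.391e+09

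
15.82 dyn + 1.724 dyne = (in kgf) 1.789e-05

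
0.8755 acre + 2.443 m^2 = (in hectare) 0.3545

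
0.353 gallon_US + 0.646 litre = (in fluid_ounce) 67.03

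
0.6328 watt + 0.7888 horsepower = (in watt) 588.8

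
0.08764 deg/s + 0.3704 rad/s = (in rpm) 3.552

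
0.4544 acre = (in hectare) 0.1839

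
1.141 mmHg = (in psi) 0.02206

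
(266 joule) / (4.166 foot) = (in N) 209.5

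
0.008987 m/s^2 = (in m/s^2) 0.008987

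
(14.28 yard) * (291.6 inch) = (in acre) 0.0239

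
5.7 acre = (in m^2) 2.307e+04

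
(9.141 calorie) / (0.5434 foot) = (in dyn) 2.309e+07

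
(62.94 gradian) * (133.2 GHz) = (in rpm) 1.258e+12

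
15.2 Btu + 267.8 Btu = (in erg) 2.986e+12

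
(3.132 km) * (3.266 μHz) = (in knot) 0.01988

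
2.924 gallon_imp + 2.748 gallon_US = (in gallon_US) 6.26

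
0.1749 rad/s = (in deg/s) 10.02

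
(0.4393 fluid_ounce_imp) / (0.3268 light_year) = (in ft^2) 4.346e-20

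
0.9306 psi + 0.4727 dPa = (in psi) 0.9306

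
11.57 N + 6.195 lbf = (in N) 39.13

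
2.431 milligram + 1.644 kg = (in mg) 1.644e+06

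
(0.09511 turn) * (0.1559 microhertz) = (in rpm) 8.897e-07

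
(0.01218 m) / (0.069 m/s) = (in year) 5.597e-09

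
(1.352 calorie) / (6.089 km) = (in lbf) 0.0002089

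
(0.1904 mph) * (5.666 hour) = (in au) 1.161e-08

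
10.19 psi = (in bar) 0.7026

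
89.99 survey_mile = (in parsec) 4.693e-12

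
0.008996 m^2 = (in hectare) 8.996e-07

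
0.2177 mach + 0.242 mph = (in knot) 144.3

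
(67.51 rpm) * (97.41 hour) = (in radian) 2.479e+06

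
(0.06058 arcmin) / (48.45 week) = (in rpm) 5.743e-12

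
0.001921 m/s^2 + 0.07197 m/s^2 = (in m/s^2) 0.07389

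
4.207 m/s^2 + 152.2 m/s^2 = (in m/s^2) 156.4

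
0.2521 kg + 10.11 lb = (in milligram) 4.838e+06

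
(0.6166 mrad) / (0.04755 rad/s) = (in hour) 3.602e-06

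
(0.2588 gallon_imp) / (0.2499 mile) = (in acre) 7.229e-10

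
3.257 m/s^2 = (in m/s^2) 3.257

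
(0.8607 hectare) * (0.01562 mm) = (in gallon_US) 35.52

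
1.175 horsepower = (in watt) 876.2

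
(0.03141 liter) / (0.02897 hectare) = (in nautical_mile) 5.854e-11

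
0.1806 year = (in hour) 1582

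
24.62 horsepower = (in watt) 1.836e+04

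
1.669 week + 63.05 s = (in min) 1.682e+04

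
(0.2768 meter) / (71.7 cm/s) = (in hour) 0.0001072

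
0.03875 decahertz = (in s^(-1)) 0.3875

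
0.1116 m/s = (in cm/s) 11.16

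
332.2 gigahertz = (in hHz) 3.322e+09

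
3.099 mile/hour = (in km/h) 4.987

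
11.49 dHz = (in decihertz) 11.49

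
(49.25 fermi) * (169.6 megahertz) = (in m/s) 8.353e-06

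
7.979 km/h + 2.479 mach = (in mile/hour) 1893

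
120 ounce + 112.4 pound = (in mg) 5.439e+07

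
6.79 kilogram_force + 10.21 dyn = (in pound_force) 14.97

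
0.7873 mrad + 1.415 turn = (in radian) 8.891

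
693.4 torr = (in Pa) 9.245e+04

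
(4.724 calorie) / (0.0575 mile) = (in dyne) 2.136e+04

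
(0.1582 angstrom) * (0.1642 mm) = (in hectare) 2.598e-19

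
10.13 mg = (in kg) 1.013e-05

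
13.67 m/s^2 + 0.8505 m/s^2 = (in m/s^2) 14.52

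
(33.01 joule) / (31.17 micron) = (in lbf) 2.381e+05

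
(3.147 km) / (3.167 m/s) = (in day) 0.0115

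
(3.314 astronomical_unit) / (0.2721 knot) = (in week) 5.856e+06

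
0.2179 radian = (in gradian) 13.87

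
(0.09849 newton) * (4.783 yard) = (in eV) 2.689e+18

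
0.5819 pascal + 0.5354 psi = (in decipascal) 3.692e+04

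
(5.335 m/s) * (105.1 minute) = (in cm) 3.364e+06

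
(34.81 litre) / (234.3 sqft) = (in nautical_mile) 8.635e-07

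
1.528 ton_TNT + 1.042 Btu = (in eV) 3.99e+28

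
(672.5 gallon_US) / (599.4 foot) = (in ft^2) 0.15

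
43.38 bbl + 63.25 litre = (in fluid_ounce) 2.353e+05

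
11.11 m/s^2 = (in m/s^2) 11.11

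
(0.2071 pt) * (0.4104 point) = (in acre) 2.614e-12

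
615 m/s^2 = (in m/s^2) 615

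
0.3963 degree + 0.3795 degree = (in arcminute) 46.55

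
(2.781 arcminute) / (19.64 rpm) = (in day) 4.552e-09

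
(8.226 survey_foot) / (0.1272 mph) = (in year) 1.398e-06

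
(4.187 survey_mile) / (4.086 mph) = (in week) 0.0061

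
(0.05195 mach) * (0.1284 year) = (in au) 0.0004788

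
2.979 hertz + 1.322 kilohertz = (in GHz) 1.325e-06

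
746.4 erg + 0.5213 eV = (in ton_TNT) 1.784e-14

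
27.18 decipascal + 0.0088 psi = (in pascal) 63.39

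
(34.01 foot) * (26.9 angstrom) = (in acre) 6.891e-12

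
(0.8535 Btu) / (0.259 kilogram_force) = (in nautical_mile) 0.1914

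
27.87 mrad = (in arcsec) 5749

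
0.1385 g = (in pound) 0.0003053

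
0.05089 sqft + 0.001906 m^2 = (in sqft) 0.07141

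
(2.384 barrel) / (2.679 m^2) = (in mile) 8.791e-05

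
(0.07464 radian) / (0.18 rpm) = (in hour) 0.0011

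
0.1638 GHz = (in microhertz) 1.638e+14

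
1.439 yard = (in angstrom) 1.316e+10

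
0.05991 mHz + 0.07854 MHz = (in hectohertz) 785.4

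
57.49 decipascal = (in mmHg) 0.04312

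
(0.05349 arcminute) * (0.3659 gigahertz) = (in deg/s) 3.262e+05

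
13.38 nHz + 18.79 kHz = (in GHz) 1.879e-05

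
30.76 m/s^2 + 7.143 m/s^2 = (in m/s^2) 37.9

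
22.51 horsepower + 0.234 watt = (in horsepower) 22.51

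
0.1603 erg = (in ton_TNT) 3.831e-18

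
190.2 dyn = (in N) 0.001902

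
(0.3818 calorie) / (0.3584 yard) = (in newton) 4.874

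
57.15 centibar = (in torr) 428.7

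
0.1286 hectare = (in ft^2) 1.384e+04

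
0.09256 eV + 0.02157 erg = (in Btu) 2.044e-12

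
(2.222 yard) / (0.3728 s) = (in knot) 10.59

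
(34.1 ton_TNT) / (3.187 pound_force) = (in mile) 6.254e+06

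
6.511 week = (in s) 3.938e+06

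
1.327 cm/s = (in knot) 0.02579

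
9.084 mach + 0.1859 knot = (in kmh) 1.114e+04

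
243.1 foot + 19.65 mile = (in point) 8.985e+07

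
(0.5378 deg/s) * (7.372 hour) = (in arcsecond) 5.138e+07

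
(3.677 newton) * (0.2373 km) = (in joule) 872.6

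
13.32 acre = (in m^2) 5.39e+04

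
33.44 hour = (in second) 1.204e+05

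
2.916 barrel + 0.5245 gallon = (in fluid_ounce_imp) 1.639e+04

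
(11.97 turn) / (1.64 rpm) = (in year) 1.389e-05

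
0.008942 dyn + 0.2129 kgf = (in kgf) 0.2129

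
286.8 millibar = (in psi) 4.16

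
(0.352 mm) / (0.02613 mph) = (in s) 0.03013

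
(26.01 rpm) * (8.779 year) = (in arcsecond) 1.555e+14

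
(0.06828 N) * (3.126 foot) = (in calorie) 0.01555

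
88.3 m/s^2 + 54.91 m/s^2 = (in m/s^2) 143.2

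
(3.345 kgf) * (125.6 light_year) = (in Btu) 3.694e+16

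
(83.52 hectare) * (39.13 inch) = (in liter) 8.301e+08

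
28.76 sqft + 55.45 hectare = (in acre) 137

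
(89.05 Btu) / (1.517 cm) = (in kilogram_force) 6.315e+05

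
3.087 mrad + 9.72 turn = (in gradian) 3888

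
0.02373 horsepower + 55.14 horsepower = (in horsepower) 55.16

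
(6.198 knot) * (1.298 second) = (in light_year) 4.375e-16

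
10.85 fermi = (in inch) 4.272e-13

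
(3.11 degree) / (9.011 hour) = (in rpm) 1.598e-05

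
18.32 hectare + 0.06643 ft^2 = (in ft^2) 1.972e+06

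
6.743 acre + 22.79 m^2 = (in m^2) 2.731e+04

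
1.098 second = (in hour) 0.000305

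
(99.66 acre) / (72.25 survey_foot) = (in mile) 11.38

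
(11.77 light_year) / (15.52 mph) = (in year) 5.089e+08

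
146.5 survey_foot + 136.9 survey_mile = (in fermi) 2.204e+20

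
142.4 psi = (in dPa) 9.818e+06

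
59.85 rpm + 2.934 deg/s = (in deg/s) 362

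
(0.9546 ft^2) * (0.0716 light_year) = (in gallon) 1.587e+16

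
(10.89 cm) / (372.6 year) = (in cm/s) 9.268e-10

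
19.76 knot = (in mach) 0.02985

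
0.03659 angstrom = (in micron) 3.659e-06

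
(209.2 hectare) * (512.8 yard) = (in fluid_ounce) 3.317e+13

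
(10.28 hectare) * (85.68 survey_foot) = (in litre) 2.685e+09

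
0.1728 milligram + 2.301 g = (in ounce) 0.08117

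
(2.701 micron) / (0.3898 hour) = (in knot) 3.741e-09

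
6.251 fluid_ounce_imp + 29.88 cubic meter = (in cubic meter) 29.88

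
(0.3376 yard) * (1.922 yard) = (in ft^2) 5.84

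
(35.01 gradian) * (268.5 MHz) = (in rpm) 1.41e+09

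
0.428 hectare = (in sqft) 4.607e+04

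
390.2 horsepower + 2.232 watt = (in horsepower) 390.2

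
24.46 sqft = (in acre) 0.0005615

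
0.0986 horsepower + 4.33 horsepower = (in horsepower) 4.429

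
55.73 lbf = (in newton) 247.9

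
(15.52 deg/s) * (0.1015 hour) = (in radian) 98.98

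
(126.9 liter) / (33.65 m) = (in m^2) 0.003771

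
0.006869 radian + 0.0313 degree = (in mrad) 7.415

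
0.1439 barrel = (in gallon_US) 6.044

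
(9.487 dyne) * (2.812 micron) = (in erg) 0.002668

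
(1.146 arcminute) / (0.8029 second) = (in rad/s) 0.0004152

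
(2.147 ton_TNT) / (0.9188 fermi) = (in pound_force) 2.198e+24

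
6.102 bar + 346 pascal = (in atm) 6.026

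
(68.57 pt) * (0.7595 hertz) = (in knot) 0.03571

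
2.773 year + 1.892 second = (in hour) 2.429e+04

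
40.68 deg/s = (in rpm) 6.78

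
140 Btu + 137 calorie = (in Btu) 140.5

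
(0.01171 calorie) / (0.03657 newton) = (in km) 0.00134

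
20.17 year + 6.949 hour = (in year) 20.17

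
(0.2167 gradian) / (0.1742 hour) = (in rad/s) 5.428e-06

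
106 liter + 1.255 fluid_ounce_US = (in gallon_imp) 23.32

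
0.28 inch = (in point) 20.16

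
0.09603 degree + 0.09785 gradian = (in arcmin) 11.05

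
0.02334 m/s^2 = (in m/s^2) 0.02334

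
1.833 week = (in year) 0.03515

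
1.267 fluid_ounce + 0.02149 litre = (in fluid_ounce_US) 1.994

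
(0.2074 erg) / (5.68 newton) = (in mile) 2.269e-12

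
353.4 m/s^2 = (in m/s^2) 353.4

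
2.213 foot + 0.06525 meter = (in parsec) 2.397e-17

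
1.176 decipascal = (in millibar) 0.001176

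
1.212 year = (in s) 3.822e+07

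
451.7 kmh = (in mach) 0.3685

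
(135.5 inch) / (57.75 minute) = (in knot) 0.001931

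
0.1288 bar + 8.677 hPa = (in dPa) 1.375e+05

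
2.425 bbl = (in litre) 385.5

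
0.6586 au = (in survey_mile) 6.122e+07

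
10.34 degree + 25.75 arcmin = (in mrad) 188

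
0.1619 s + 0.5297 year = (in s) 1.67e+07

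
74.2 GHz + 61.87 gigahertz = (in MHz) 1.361e+05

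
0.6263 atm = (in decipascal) 6.346e+05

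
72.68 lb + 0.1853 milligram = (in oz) 1163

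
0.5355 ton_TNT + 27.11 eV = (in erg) 2.241e+16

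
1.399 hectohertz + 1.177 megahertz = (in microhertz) 1.177e+12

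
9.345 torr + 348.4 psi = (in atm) 23.72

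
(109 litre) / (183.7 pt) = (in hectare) 0.0001682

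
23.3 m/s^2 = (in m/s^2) 23.3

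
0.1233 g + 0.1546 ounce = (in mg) 4506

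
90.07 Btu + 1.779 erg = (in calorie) 2.271e+04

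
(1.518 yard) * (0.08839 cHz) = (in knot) 0.002385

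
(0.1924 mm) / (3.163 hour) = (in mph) 3.78e-08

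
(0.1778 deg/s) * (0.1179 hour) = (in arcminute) 4528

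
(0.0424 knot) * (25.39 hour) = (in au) 1.333e-08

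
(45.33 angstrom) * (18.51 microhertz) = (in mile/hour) 1.877e-13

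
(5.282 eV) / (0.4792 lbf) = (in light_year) 4.196e-35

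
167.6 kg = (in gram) 1.676e+05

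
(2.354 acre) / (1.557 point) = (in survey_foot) 5.69e+07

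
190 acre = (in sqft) 8.276e+06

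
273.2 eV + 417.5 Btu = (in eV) 2.749e+24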